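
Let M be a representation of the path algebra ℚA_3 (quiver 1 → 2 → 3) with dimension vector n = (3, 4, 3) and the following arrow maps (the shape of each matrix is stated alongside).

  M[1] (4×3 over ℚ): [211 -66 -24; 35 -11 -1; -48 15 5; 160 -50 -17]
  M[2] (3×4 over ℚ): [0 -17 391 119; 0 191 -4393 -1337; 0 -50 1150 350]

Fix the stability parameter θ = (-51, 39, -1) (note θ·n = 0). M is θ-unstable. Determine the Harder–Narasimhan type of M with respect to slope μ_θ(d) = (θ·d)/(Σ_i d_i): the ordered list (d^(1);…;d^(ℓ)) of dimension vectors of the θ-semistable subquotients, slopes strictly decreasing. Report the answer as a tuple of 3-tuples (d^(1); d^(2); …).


Barcode: M ≅ I[1,2]^2, I[1,3], I[2,2], I[3,3]^2. HN layers by μ_θ (4 steps, strictly decreasing):
  μ^(1)=39; μ^(2)=19; μ^(3)=-1; μ^(4)=-51

((0, 3, 0); (0, 1, 1); (0, 0, 2); (3, 0, 0))


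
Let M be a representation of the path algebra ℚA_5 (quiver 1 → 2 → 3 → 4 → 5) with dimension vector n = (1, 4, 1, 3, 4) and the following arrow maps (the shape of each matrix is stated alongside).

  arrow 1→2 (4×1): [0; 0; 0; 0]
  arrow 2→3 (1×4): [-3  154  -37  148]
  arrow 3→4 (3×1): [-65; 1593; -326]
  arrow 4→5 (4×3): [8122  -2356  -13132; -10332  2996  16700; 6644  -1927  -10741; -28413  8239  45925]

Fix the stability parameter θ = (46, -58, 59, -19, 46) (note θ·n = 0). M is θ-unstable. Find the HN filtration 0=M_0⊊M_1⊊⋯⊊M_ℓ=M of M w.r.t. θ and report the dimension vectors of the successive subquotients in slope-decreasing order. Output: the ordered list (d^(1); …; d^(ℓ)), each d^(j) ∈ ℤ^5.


Interval decomposition of M: I[1,1], I[2,2]^3, I[2,5], I[4,4], I[4,5], I[5,5]^2.
HN type (ℓ=4): μ^(1)=46; μ^(2)=20; μ^(3)=-19; μ^(4)=-58

((1, 0, 0, 0, 4); (0, 0, 1, 1, 0); (0, 0, 0, 2, 0); (0, 4, 0, 0, 0))


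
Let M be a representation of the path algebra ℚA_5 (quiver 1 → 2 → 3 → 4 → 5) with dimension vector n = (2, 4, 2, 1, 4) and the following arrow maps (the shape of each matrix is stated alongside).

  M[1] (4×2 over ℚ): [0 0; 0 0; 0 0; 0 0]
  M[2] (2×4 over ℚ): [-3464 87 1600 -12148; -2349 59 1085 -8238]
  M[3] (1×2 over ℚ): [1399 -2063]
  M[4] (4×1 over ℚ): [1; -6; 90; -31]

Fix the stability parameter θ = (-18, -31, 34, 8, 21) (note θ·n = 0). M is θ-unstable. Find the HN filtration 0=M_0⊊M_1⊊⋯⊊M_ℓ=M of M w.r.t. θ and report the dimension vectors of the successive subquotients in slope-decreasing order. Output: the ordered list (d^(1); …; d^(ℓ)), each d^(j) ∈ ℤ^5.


Interval decomposition of M: I[1,1]^2, I[2,2]^2, I[2,3], I[2,5], I[5,5]^3.
HN type (ℓ=4): μ^(1)=34; μ^(2)=21; μ^(3)=-18; μ^(4)=-31

((0, 0, 1, 0, 0); (0, 0, 1, 1, 4); (2, 0, 0, 0, 0); (0, 4, 0, 0, 0))


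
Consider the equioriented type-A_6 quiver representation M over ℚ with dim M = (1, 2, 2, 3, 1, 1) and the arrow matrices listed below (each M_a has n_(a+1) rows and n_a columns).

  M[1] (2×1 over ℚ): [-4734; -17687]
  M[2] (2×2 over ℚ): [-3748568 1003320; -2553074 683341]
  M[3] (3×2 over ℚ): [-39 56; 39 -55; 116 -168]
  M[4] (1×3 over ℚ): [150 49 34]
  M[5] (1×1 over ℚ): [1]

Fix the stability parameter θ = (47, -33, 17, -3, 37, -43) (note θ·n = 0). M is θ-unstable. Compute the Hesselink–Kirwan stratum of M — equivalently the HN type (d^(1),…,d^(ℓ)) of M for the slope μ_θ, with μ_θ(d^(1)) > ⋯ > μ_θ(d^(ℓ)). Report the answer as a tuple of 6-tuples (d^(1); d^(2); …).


Barcode: M ≅ I[1,6], I[2,4], I[4,4]. HN layers by μ_θ (4 steps, strictly decreasing):
  μ^(1)=7; μ^(2)=11/3; μ^(3)=-3; μ^(4)=-33

((0, 0, 1, 1, 0, 0); (1, 1, 1, 1, 1, 1); (0, 0, 0, 1, 0, 0); (0, 1, 0, 0, 0, 0))


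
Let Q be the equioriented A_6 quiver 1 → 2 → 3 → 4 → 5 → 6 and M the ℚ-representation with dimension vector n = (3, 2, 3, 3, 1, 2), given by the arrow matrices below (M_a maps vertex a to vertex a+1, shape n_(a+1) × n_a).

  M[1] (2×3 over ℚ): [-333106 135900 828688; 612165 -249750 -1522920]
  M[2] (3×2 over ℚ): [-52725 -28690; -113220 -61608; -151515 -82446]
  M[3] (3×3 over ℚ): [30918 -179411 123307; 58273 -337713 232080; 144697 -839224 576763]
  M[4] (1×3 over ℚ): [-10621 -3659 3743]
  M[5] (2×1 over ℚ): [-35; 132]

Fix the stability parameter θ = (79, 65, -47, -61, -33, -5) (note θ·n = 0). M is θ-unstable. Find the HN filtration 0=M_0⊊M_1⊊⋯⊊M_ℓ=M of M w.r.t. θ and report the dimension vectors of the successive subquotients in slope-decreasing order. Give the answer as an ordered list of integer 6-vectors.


Via rank(M_{q-1}∘⋯∘M_p): M ≅ I[1,1]^2, I[1,2], I[2,4], I[3,4], I[3,6], I[6,6].
μ_θ-semistable layers: μ^(1)=79; μ^(2)=72; μ^(3)=-5; μ^(4)=-43/3; μ^(5)=-33; μ^(6)=-54

((2, 0, 0, 0, 0, 0); (1, 1, 0, 0, 0, 0); (0, 0, 0, 0, 0, 2); (0, 1, 1, 1, 0, 0); (0, 0, 0, 0, 1, 0); (0, 0, 2, 2, 0, 0))


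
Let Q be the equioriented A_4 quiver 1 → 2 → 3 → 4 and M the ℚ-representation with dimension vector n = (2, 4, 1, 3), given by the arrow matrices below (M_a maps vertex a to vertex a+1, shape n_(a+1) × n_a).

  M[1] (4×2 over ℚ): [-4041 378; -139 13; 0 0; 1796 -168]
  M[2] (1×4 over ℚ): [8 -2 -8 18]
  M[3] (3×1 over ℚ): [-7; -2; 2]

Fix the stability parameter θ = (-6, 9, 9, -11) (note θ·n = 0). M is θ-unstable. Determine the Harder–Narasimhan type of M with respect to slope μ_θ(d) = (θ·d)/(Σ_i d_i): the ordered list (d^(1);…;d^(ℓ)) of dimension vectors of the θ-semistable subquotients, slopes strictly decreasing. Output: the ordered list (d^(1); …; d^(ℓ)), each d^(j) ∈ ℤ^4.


Interval decomposition of M: I[1,2], I[1,4], I[2,2]^2, I[4,4]^2.
HN type (ℓ=4): μ^(1)=9; μ^(2)=7/3; μ^(3)=-6; μ^(4)=-11

((0, 3, 0, 0); (0, 1, 1, 1); (2, 0, 0, 0); (0, 0, 0, 2))


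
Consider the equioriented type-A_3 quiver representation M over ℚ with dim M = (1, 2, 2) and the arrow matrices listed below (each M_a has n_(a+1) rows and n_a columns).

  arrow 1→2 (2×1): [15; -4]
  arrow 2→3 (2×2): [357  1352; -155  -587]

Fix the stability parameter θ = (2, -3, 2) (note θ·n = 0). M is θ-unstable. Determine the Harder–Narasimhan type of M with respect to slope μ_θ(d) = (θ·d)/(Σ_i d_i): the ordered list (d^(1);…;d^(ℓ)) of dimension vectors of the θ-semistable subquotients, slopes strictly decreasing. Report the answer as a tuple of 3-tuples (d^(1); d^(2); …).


Barcode: M ≅ I[1,3], I[2,3]. HN layers by μ_θ (3 steps, strictly decreasing):
  μ^(1)=2; μ^(2)=-1/2; μ^(3)=-3

((0, 0, 2); (1, 1, 0); (0, 1, 0))


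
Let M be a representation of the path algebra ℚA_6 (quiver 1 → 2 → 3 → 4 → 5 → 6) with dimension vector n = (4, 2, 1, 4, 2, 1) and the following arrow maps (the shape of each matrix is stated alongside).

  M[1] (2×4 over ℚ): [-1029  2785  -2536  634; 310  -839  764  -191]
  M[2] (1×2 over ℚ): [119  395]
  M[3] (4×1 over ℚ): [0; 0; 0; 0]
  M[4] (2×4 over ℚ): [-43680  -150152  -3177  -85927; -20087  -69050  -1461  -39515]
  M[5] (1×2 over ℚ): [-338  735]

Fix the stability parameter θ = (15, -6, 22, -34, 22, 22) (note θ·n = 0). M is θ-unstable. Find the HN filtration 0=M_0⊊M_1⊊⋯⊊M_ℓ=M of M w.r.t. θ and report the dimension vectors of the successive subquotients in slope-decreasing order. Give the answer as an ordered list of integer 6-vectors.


Interval decomposition of M: I[1,1]^2, I[1,2], I[1,3], I[4,4]^2, I[4,5], I[4,6].
HN type (ℓ=4): μ^(1)=22; μ^(2)=15; μ^(3)=9/2; μ^(4)=-34

((0, 0, 1, 0, 2, 1); (2, 0, 0, 0, 0, 0); (2, 2, 0, 0, 0, 0); (0, 0, 0, 4, 0, 0))


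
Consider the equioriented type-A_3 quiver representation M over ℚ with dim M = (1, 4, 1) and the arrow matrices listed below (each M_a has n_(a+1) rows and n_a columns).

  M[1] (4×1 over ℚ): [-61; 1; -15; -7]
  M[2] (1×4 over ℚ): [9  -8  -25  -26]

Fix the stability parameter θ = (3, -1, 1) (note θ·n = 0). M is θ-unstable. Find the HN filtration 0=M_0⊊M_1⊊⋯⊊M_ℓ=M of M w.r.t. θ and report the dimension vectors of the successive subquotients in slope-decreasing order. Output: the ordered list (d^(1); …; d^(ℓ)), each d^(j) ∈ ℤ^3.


Interval decomposition of M: I[1,2], I[2,2]^2, I[2,3].
HN type (ℓ=2): μ^(1)=1; μ^(2)=-1

((1, 1, 1); (0, 3, 0))


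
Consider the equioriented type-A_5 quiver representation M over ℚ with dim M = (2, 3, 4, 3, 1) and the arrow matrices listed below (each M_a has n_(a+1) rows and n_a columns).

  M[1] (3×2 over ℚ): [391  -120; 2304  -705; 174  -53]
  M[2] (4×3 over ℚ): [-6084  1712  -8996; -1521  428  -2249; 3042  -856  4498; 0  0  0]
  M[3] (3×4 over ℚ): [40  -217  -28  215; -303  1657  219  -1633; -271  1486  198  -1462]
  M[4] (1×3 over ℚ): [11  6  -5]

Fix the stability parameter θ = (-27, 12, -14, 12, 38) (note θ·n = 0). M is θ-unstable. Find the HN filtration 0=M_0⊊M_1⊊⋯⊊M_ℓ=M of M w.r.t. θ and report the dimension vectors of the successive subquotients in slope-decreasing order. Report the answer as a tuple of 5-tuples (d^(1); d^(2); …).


Barcode: M ≅ I[1,2], I[1,5], I[2,2], I[3,3], I[3,4]^2. HN layers by μ_θ (5 steps, strictly decreasing):
  μ^(1)=38; μ^(2)=12; μ^(3)=-1; μ^(4)=-14; μ^(5)=-27

((0, 0, 0, 0, 1); (0, 2, 0, 3, 0); (0, 1, 1, 0, 0); (0, 0, 3, 0, 0); (2, 0, 0, 0, 0))


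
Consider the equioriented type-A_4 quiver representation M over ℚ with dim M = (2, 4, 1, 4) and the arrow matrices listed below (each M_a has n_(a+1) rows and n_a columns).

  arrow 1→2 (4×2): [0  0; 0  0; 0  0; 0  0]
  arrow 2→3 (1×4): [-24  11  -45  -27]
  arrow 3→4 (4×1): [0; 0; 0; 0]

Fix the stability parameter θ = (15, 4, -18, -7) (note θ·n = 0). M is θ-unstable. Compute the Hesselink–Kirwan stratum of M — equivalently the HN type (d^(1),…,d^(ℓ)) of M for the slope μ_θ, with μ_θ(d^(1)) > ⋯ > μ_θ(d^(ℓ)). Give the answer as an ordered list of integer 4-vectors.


Barcode: M ≅ I[1,1]^2, I[2,2]^3, I[2,3], I[4,4]^4. HN layers by μ_θ (3 steps, strictly decreasing):
  μ^(1)=15; μ^(2)=4; μ^(3)=-7

((2, 0, 0, 0); (0, 3, 0, 0); (0, 1, 1, 4))


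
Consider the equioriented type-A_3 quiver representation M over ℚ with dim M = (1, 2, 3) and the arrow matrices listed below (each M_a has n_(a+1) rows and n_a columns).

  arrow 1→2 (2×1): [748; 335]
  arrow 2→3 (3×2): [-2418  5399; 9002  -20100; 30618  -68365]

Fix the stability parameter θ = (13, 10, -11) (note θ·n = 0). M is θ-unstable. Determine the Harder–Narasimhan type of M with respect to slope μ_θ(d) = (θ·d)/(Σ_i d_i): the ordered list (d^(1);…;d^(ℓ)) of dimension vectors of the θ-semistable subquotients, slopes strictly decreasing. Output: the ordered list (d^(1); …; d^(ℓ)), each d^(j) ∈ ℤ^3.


Barcode: M ≅ I[1,3], I[2,3], I[3,3]. HN layers by μ_θ (3 steps, strictly decreasing):
  μ^(1)=4; μ^(2)=-1/2; μ^(3)=-11

((1, 1, 1); (0, 1, 1); (0, 0, 1))


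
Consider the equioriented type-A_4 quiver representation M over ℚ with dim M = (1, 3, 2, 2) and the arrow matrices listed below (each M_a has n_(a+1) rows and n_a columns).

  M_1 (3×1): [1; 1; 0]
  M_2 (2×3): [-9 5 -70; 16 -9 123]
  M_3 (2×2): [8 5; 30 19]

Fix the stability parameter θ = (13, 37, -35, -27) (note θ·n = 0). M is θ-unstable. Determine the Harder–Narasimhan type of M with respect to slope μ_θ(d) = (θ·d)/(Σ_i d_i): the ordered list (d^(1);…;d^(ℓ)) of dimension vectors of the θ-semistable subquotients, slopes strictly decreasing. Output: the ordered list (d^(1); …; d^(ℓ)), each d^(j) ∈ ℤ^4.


Barcode: M ≅ I[1,4], I[2,2], I[2,4]. HN layers by μ_θ (3 steps, strictly decreasing):
  μ^(1)=37; μ^(2)=-3; μ^(3)=-25/3

((0, 1, 0, 0); (1, 1, 1, 1); (0, 1, 1, 1))


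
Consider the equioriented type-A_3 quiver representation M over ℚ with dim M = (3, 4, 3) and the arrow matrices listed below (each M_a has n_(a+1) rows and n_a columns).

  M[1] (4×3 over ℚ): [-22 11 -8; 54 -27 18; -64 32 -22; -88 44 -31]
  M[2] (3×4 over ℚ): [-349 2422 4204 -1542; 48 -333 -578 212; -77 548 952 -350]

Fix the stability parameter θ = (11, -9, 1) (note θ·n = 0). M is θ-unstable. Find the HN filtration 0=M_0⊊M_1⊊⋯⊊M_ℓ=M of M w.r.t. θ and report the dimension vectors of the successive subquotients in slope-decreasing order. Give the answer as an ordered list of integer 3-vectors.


Barcode: M ≅ I[1,1], I[1,2], I[1,3], I[2,2], I[2,3], I[3,3]. HN layers by μ_θ (3 steps, strictly decreasing):
  μ^(1)=11; μ^(2)=1; μ^(3)=-9

((1, 0, 0); (2, 2, 3); (0, 2, 0))


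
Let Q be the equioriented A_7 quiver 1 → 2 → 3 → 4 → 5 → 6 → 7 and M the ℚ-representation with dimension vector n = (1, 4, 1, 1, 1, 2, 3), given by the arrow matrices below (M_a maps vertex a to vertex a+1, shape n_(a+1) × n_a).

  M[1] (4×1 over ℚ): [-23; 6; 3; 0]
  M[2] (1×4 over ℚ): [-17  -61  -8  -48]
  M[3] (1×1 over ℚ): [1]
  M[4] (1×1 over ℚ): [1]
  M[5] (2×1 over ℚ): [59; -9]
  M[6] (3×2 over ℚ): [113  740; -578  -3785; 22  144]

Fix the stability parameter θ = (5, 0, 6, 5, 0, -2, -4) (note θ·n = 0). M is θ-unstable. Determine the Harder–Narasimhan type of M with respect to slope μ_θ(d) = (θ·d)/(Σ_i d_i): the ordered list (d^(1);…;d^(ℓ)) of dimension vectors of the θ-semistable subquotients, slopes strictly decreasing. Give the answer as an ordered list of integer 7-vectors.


Interval decomposition of M: I[1,7], I[2,2]^3, I[6,7], I[7,7].
HN type (ℓ=4): μ^(1)=10/7; μ^(2)=0; μ^(3)=-3; μ^(4)=-4

((1, 1, 1, 1, 1, 1, 1); (0, 3, 0, 0, 0, 0, 0); (0, 0, 0, 0, 0, 1, 1); (0, 0, 0, 0, 0, 0, 1))


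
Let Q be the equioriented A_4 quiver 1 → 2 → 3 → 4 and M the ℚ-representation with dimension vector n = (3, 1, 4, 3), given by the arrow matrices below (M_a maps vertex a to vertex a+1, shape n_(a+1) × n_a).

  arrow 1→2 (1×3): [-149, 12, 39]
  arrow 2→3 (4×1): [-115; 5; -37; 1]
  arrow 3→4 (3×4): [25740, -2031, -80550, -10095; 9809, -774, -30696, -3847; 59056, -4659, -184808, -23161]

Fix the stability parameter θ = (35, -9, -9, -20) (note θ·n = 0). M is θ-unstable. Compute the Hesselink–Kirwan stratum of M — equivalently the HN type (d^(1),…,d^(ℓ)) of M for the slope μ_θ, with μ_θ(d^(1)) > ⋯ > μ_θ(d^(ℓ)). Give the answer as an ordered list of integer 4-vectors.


Via rank(M_{q-1}∘⋯∘M_p): M ≅ I[1,1]^2, I[1,3], I[3,4]^3.
μ_θ-semistable layers: μ^(1)=35; μ^(2)=17/3; μ^(3)=-29/2

((2, 0, 0, 0); (1, 1, 1, 0); (0, 0, 3, 3))


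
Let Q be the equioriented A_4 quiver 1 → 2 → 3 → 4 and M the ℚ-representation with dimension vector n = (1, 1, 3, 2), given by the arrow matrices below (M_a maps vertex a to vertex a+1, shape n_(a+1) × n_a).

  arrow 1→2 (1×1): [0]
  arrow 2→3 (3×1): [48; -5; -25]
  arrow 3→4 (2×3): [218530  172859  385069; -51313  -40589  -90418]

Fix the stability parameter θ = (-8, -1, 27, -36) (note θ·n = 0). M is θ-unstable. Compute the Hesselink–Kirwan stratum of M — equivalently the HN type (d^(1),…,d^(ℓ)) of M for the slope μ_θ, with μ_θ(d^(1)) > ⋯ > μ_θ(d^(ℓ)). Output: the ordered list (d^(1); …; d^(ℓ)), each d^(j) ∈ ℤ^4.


Via rank(M_{q-1}∘⋯∘M_p): M ≅ I[1,1], I[2,4], I[3,3], I[3,4].
μ_θ-semistable layers: μ^(1)=27; μ^(2)=-10/3; μ^(3)=-9/2; μ^(4)=-8

((0, 0, 1, 0); (0, 1, 1, 1); (0, 0, 1, 1); (1, 0, 0, 0))


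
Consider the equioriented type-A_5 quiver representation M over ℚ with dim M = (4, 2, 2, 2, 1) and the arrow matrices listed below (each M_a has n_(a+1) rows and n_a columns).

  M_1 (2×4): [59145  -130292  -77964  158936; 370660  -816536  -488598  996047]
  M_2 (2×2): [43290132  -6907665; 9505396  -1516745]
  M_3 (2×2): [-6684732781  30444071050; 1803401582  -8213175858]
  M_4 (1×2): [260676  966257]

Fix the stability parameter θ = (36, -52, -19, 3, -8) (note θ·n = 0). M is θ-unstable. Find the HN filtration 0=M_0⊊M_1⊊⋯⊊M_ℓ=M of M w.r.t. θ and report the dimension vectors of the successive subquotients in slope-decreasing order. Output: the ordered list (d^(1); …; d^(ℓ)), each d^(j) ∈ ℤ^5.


Barcode: M ≅ I[1,1]^2, I[1,2], I[1,4], I[3,5]. HN layers by μ_θ (6 steps, strictly decreasing):
  μ^(1)=36; μ^(2)=3; μ^(3)=-5/2; μ^(4)=-8; μ^(5)=-35/3; μ^(6)=-19

((2, 0, 0, 0, 0); (0, 0, 0, 1, 0); (0, 0, 0, 1, 1); (1, 1, 0, 0, 0); (1, 1, 1, 0, 0); (0, 0, 1, 0, 0))


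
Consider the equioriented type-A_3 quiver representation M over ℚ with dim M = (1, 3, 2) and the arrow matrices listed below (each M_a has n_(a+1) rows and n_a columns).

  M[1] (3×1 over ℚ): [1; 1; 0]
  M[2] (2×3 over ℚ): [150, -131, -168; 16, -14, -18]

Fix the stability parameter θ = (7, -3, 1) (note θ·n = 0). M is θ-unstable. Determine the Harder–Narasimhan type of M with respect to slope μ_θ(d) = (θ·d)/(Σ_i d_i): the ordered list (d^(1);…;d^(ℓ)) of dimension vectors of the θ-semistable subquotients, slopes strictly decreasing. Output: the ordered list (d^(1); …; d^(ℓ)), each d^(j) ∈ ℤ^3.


Barcode: M ≅ I[1,3], I[2,2], I[2,3]. HN layers by μ_θ (3 steps, strictly decreasing):
  μ^(1)=5/3; μ^(2)=1; μ^(3)=-3

((1, 1, 1); (0, 0, 1); (0, 2, 0))


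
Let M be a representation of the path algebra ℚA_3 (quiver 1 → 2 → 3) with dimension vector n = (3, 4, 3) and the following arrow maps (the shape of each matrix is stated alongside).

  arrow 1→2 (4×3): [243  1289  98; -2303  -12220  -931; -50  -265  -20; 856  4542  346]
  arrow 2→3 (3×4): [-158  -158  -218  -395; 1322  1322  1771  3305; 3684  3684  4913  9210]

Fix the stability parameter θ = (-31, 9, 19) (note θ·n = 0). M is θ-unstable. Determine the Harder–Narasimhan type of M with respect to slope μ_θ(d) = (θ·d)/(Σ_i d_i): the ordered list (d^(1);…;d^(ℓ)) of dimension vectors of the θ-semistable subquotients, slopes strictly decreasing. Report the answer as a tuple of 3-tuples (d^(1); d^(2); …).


Via rank(M_{q-1}∘⋯∘M_p): M ≅ I[1,2]^2, I[1,3], I[2,3], I[3,3].
μ_θ-semistable layers: μ^(1)=19; μ^(2)=9; μ^(3)=-31

((0, 0, 3); (0, 4, 0); (3, 0, 0))


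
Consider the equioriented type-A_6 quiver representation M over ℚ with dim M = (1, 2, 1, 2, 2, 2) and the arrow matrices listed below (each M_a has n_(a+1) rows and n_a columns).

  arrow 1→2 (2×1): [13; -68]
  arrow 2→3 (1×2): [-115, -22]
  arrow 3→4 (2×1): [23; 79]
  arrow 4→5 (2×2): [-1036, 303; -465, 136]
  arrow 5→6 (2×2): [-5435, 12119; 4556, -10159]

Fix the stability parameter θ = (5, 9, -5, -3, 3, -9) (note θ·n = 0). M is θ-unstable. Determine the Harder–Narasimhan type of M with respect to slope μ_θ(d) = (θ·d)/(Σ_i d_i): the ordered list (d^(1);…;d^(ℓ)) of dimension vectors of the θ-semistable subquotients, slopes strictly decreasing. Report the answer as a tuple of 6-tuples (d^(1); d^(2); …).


Barcode: M ≅ I[1,6], I[2,2], I[4,6]. HN layers by μ_θ (3 steps, strictly decreasing):
  μ^(1)=9; μ^(2)=0; μ^(3)=-3

((0, 1, 0, 0, 0, 0); (1, 1, 1, 1, 1, 1); (0, 0, 0, 1, 1, 1))


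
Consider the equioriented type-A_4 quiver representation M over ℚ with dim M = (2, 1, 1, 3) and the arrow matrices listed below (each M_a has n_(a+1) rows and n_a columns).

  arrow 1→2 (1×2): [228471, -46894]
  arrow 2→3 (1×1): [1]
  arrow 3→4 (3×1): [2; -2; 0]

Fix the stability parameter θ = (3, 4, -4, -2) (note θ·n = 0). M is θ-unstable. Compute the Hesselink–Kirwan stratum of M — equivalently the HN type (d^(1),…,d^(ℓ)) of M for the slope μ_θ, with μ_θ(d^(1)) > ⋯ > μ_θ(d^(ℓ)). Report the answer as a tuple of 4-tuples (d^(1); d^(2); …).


Via rank(M_{q-1}∘⋯∘M_p): M ≅ I[1,1], I[1,4], I[4,4]^2.
μ_θ-semistable layers: μ^(1)=3; μ^(2)=1/4; μ^(3)=-2

((1, 0, 0, 0); (1, 1, 1, 1); (0, 0, 0, 2))


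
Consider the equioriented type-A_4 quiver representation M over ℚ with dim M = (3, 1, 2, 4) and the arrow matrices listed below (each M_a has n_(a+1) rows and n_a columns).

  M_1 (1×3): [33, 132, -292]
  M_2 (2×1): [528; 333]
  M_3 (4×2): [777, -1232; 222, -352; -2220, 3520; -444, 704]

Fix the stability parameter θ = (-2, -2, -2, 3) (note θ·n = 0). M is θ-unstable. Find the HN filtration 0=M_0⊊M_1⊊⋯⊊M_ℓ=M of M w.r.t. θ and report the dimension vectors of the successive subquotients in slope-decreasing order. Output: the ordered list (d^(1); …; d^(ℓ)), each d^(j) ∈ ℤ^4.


Via rank(M_{q-1}∘⋯∘M_p): M ≅ I[1,1]^2, I[1,3], I[3,4], I[4,4]^3.
μ_θ-semistable layers: μ^(1)=3; μ^(2)=-2

((0, 0, 0, 4); (3, 1, 2, 0))


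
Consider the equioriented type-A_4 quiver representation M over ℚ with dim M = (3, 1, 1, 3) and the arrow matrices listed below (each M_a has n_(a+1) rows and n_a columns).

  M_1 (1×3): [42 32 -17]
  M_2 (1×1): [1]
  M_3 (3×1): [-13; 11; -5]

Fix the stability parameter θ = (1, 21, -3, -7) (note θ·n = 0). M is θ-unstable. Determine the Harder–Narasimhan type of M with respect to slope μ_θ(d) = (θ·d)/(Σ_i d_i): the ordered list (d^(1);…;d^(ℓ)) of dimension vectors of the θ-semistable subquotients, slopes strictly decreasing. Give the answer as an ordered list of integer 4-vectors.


Barcode: M ≅ I[1,1]^2, I[1,4], I[4,4]^2. HN layers by μ_θ (3 steps, strictly decreasing):
  μ^(1)=11/3; μ^(2)=1; μ^(3)=-7

((0, 1, 1, 1); (3, 0, 0, 0); (0, 0, 0, 2))


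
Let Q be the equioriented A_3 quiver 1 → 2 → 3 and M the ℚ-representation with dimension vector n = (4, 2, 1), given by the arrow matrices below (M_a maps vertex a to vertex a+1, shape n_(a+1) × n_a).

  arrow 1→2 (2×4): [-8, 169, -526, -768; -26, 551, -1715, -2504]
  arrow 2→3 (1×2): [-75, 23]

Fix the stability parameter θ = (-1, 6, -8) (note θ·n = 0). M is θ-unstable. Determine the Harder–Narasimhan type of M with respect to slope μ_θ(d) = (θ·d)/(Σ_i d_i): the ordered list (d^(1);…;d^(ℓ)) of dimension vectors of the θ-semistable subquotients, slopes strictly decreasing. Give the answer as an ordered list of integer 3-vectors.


Via rank(M_{q-1}∘⋯∘M_p): M ≅ I[1,1]^2, I[1,2], I[1,3].
μ_θ-semistable layers: μ^(1)=6; μ^(2)=-1

((0, 1, 0); (4, 1, 1))


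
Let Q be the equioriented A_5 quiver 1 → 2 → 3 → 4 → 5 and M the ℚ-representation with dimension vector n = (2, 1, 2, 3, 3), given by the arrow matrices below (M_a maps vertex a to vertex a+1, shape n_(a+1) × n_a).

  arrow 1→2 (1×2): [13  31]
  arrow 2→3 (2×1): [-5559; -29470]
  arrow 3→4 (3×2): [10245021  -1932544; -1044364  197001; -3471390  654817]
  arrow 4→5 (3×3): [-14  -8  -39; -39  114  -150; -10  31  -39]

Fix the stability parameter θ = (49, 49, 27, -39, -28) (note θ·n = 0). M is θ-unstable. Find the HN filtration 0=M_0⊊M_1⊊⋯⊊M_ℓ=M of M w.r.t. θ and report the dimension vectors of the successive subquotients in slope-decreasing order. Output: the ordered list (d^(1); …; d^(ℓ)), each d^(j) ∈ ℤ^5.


Via rank(M_{q-1}∘⋯∘M_p): M ≅ I[1,1], I[1,5], I[3,5], I[4,5].
μ_θ-semistable layers: μ^(1)=49; μ^(2)=58/5; μ^(3)=-40/3; μ^(4)=-28; μ^(5)=-39

((1, 0, 0, 0, 0); (1, 1, 1, 1, 1); (0, 0, 1, 1, 1); (0, 0, 0, 0, 1); (0, 0, 0, 1, 0))


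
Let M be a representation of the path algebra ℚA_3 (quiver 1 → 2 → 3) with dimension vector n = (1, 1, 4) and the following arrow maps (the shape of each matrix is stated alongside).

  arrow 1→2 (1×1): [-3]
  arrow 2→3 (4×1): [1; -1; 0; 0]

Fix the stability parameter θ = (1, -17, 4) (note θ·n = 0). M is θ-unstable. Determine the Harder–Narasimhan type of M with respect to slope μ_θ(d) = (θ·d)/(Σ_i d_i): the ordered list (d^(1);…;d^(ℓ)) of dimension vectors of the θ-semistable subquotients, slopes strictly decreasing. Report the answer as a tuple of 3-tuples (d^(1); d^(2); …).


Via rank(M_{q-1}∘⋯∘M_p): M ≅ I[1,3], I[3,3]^3.
μ_θ-semistable layers: μ^(1)=4; μ^(2)=-8

((0, 0, 4); (1, 1, 0))


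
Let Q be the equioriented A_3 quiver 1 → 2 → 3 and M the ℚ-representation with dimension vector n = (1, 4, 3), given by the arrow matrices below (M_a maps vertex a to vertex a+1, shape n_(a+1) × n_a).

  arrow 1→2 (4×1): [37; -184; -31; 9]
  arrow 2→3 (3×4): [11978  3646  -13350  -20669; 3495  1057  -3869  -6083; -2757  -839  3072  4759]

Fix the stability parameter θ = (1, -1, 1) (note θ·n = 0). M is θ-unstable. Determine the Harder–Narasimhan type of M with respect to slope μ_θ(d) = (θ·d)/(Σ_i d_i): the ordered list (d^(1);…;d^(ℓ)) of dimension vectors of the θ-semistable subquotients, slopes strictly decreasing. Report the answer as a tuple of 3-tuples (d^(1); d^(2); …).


Barcode: M ≅ I[1,3], I[2,2], I[2,3]^2. HN layers by μ_θ (3 steps, strictly decreasing):
  μ^(1)=1; μ^(2)=0; μ^(3)=-1

((0, 0, 3); (1, 1, 0); (0, 3, 0))


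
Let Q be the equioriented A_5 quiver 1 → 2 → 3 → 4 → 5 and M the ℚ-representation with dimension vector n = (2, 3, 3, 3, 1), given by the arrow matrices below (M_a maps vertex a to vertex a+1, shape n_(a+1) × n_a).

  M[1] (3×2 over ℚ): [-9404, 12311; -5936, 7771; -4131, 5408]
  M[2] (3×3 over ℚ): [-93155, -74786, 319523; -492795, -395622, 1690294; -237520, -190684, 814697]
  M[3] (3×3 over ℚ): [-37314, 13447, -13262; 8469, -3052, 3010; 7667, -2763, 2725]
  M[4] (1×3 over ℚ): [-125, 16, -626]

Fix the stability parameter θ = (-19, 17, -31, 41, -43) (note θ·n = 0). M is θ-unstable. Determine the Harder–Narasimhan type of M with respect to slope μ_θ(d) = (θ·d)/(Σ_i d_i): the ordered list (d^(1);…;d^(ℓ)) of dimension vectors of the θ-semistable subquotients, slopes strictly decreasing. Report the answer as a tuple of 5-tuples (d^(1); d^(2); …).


Via rank(M_{q-1}∘⋯∘M_p): M ≅ I[1,4], I[1,5], I[2,2], I[3,4].
μ_θ-semistable layers: μ^(1)=41; μ^(2)=17; μ^(3)=-1; μ^(4)=-7; μ^(5)=-19; μ^(6)=-31

((0, 0, 0, 2, 0); (0, 1, 0, 0, 0); (0, 0, 0, 1, 1); (0, 2, 2, 0, 0); (2, 0, 0, 0, 0); (0, 0, 1, 0, 0))


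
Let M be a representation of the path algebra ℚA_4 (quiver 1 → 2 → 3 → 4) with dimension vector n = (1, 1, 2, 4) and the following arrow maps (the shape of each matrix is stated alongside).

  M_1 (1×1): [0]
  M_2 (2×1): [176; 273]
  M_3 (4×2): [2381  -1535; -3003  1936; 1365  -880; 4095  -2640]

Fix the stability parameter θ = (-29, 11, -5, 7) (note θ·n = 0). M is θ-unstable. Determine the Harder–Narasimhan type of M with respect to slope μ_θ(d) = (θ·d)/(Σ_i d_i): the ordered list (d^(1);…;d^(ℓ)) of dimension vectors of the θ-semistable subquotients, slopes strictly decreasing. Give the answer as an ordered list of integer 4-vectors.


Via rank(M_{q-1}∘⋯∘M_p): M ≅ I[1,1], I[2,4], I[3,4], I[4,4]^2.
μ_θ-semistable layers: μ^(1)=7; μ^(2)=3; μ^(3)=-5; μ^(4)=-29

((0, 0, 0, 4); (0, 1, 1, 0); (0, 0, 1, 0); (1, 0, 0, 0))


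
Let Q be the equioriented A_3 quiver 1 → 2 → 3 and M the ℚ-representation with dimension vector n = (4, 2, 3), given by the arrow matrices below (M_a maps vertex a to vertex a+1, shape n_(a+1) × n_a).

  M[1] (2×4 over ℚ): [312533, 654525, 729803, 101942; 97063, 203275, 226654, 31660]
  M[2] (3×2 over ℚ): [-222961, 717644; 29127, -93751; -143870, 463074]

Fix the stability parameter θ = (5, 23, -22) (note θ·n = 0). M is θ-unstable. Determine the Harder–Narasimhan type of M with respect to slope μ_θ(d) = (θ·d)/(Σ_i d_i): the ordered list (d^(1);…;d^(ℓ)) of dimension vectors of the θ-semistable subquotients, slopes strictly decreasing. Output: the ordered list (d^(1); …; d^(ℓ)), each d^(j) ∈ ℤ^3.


Barcode: M ≅ I[1,1]^2, I[1,3]^2, I[3,3]. HN layers by μ_θ (3 steps, strictly decreasing):
  μ^(1)=5; μ^(2)=2; μ^(3)=-22

((2, 0, 0); (2, 2, 2); (0, 0, 1))


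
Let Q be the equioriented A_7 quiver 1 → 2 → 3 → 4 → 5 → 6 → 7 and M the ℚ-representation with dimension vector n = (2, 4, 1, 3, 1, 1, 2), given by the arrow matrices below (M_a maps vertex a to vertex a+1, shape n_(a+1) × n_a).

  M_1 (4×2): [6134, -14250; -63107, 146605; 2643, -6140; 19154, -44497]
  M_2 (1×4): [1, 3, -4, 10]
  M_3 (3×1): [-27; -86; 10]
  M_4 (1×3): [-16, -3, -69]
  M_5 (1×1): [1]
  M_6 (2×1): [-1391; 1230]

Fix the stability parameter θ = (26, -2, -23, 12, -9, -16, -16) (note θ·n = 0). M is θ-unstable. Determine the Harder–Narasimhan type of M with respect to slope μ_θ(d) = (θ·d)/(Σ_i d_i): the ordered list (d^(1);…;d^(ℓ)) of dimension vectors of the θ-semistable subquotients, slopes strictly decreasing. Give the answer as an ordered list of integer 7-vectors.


Barcode: M ≅ I[1,2], I[1,4], I[2,2]^2, I[4,4], I[4,7], I[7,7]. HN layers by μ_θ (5 steps, strictly decreasing):
  μ^(1)=12; μ^(2)=1/3; μ^(3)=-2; μ^(4)=-29/4; μ^(5)=-16

((1, 1, 0, 2, 0, 0, 0); (1, 1, 1, 0, 0, 0, 0); (0, 2, 0, 0, 0, 0, 0); (0, 0, 0, 1, 1, 1, 1); (0, 0, 0, 0, 0, 0, 1))


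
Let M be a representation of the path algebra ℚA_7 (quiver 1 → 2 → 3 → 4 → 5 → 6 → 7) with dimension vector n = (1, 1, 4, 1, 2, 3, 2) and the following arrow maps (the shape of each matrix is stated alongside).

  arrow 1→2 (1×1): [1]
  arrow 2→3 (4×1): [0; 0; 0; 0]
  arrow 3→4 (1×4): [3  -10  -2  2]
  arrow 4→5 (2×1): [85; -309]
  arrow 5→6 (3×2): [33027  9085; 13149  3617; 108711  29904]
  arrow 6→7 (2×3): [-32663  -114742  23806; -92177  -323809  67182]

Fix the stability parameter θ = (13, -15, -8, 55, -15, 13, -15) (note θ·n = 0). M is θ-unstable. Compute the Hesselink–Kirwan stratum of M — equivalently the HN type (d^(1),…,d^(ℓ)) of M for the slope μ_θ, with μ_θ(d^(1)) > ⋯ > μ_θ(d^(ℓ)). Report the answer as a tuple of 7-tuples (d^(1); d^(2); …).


Via rank(M_{q-1}∘⋯∘M_p): M ≅ I[1,2], I[3,3]^3, I[3,6], I[5,7], I[6,7].
μ_θ-semistable layers: μ^(1)=53/3; μ^(2)=-1; μ^(3)=-8; μ^(4)=-15

((0, 0, 0, 1, 1, 1, 0); (1, 1, 0, 0, 0, 2, 2); (0, 0, 4, 0, 0, 0, 0); (0, 0, 0, 0, 1, 0, 0))


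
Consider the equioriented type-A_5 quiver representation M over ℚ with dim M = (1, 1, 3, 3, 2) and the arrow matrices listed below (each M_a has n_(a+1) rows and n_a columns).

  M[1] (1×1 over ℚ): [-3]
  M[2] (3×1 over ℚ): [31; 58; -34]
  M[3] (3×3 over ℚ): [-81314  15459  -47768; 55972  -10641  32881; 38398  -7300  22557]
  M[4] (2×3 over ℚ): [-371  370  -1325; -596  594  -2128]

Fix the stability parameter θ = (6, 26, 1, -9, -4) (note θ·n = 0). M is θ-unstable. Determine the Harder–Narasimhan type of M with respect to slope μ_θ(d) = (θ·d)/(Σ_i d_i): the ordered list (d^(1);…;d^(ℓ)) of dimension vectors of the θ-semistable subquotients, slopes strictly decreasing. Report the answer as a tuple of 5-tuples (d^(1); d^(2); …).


Barcode: M ≅ I[1,3], I[3,4], I[3,5], I[4,5]. HN layers by μ_θ (4 steps, strictly decreasing):
  μ^(1)=27/2; μ^(2)=6; μ^(3)=-4; μ^(4)=-9

((0, 1, 1, 0, 0); (1, 0, 0, 0, 0); (0, 0, 2, 2, 2); (0, 0, 0, 1, 0))


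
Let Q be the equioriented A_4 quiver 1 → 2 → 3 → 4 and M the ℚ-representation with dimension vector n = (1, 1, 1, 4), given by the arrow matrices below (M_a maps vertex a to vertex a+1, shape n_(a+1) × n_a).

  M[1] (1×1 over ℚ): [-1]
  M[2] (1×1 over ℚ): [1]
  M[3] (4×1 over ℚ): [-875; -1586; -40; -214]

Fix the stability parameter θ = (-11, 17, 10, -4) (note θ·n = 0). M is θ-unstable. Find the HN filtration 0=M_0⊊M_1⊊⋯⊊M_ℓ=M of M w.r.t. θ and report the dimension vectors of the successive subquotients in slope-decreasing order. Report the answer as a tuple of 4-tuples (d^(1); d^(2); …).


Barcode: M ≅ I[1,4], I[4,4]^3. HN layers by μ_θ (3 steps, strictly decreasing):
  μ^(1)=23/3; μ^(2)=-4; μ^(3)=-11

((0, 1, 1, 1); (0, 0, 0, 3); (1, 0, 0, 0))


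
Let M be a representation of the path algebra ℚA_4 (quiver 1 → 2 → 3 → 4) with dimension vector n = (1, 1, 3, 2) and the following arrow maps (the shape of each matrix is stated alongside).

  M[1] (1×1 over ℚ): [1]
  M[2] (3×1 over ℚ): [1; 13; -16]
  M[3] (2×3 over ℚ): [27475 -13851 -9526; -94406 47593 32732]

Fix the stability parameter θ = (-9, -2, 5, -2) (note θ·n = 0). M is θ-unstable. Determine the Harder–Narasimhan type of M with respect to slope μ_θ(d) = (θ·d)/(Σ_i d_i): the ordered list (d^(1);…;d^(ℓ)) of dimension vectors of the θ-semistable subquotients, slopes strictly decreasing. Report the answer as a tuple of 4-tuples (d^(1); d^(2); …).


Barcode: M ≅ I[1,4], I[3,3], I[3,4]. HN layers by μ_θ (4 steps, strictly decreasing):
  μ^(1)=5; μ^(2)=3/2; μ^(3)=-2; μ^(4)=-9

((0, 0, 1, 0); (0, 0, 2, 2); (0, 1, 0, 0); (1, 0, 0, 0))


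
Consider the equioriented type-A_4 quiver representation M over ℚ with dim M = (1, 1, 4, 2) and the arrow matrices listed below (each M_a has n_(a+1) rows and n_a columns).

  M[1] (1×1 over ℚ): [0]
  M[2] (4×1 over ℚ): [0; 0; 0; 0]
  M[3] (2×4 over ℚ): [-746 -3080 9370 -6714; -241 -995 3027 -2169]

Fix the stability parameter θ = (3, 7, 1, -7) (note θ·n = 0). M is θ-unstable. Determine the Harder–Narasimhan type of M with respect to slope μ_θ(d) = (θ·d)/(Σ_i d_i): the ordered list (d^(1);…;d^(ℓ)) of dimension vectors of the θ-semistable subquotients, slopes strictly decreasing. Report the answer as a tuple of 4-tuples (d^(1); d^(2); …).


Interval decomposition of M: I[1,1], I[2,2], I[3,3]^2, I[3,4]^2.
HN type (ℓ=4): μ^(1)=7; μ^(2)=3; μ^(3)=1; μ^(4)=-3

((0, 1, 0, 0); (1, 0, 0, 0); (0, 0, 2, 0); (0, 0, 2, 2))


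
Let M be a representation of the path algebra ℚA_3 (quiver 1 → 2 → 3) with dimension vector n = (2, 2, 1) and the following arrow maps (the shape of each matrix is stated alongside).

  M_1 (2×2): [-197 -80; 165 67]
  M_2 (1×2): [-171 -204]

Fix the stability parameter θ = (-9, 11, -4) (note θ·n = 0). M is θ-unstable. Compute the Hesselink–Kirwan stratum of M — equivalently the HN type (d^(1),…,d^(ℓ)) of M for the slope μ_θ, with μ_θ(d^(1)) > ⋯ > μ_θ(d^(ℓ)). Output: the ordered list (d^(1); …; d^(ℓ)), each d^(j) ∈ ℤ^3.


Barcode: M ≅ I[1,2], I[1,3]. HN layers by μ_θ (3 steps, strictly decreasing):
  μ^(1)=11; μ^(2)=7/2; μ^(3)=-9

((0, 1, 0); (0, 1, 1); (2, 0, 0))


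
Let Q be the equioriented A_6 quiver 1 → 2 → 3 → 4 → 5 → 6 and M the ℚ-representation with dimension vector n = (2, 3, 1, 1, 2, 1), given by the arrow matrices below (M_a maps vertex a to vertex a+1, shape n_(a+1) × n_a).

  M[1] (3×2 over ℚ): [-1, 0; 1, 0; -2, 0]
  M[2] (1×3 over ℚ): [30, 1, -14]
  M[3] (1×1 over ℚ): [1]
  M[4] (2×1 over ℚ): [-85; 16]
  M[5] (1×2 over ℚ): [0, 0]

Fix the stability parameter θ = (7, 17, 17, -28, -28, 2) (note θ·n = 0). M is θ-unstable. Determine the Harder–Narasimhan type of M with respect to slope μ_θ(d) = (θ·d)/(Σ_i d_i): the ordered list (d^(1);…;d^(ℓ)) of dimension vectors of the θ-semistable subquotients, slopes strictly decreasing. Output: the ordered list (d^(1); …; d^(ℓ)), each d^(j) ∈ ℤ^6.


Barcode: M ≅ I[1,1], I[1,5], I[2,2]^2, I[5,5], I[6,6]. HN layers by μ_θ (5 steps, strictly decreasing):
  μ^(1)=17; μ^(2)=7; μ^(3)=2; μ^(4)=-3; μ^(5)=-28

((0, 2, 0, 0, 0, 0); (1, 0, 0, 0, 0, 0); (0, 0, 0, 0, 0, 1); (1, 1, 1, 1, 1, 0); (0, 0, 0, 0, 1, 0))


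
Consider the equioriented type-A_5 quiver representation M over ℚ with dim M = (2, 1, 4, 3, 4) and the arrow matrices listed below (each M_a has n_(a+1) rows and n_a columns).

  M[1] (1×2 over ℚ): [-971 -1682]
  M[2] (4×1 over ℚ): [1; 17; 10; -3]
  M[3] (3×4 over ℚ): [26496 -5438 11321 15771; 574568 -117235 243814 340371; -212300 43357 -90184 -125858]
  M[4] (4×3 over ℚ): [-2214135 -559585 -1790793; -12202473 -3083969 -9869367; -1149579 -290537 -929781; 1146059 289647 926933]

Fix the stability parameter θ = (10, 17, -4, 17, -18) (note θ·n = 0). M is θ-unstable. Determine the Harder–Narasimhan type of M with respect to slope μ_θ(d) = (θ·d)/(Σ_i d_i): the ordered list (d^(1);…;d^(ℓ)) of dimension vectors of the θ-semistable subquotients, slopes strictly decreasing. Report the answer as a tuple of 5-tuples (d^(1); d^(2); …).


Interval decomposition of M: I[1,1], I[1,5], I[3,3], I[3,4], I[3,5], I[5,5]^2.
HN type (ℓ=6): μ^(1)=17; μ^(2)=10; μ^(3)=22/5; μ^(4)=-1/2; μ^(5)=-4; μ^(6)=-18

((0, 0, 0, 1, 0); (1, 0, 0, 0, 0); (1, 1, 1, 1, 1); (0, 0, 0, 1, 1); (0, 0, 3, 0, 0); (0, 0, 0, 0, 2))


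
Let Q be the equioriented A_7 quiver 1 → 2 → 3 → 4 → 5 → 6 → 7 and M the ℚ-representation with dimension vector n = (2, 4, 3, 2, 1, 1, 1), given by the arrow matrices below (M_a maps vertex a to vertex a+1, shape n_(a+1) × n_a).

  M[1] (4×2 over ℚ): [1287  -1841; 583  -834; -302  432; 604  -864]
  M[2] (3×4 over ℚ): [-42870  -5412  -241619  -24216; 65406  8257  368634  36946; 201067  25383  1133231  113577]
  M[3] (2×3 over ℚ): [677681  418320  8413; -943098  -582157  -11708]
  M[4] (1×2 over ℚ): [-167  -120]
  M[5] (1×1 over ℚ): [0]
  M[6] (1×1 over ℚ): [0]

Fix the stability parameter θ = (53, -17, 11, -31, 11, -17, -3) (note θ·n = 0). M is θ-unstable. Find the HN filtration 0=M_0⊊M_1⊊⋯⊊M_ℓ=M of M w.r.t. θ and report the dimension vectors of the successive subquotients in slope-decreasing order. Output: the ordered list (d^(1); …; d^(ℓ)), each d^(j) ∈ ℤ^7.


Interval decomposition of M: I[1,4], I[1,5], I[2,2], I[2,3], I[6,6], I[7,7].
HN type (ℓ=4): μ^(1)=11; μ^(2)=4; μ^(3)=-3; μ^(4)=-17

((0, 0, 1, 0, 1, 0, 0); (2, 2, 2, 2, 0, 0, 0); (0, 0, 0, 0, 0, 0, 1); (0, 2, 0, 0, 0, 1, 0))


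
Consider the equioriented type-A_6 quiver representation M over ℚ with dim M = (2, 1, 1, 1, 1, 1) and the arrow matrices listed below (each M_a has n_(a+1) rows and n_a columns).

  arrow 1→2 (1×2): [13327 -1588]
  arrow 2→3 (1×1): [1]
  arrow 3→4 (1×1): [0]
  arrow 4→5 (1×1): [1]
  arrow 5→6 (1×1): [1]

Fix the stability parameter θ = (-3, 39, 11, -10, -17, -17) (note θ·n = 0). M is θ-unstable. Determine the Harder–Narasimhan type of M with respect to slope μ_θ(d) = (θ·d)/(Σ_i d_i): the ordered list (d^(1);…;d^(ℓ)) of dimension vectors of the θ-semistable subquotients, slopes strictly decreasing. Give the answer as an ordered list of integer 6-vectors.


Via rank(M_{q-1}∘⋯∘M_p): M ≅ I[1,1], I[1,3], I[4,6].
μ_θ-semistable layers: μ^(1)=25; μ^(2)=-3; μ^(3)=-44/3

((0, 1, 1, 0, 0, 0); (2, 0, 0, 0, 0, 0); (0, 0, 0, 1, 1, 1))


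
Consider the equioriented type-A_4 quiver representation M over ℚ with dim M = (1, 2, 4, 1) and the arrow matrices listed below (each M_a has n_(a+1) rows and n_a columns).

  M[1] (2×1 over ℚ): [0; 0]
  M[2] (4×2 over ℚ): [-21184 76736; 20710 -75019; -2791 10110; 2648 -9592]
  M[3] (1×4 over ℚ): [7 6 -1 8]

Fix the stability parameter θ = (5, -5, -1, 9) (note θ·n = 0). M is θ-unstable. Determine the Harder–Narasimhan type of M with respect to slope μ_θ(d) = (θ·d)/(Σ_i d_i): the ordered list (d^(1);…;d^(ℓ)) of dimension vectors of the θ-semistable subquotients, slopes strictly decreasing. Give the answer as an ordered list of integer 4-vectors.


Via rank(M_{q-1}∘⋯∘M_p): M ≅ I[1,1], I[2,3], I[2,4], I[3,3]^2.
μ_θ-semistable layers: μ^(1)=9; μ^(2)=5; μ^(3)=-1; μ^(4)=-5

((0, 0, 0, 1); (1, 0, 0, 0); (0, 0, 4, 0); (0, 2, 0, 0))


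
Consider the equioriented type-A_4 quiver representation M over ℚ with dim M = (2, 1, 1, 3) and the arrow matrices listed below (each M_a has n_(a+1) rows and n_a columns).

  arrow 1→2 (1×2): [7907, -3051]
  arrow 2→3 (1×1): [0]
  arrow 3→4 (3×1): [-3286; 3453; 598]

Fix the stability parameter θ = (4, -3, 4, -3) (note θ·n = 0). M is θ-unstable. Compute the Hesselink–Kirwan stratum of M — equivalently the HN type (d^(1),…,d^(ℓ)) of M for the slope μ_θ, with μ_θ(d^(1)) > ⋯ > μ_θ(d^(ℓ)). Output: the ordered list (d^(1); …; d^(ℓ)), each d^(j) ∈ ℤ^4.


Barcode: M ≅ I[1,1], I[1,2], I[3,4], I[4,4]^2. HN layers by μ_θ (3 steps, strictly decreasing):
  μ^(1)=4; μ^(2)=1/2; μ^(3)=-3

((1, 0, 0, 0); (1, 1, 1, 1); (0, 0, 0, 2))


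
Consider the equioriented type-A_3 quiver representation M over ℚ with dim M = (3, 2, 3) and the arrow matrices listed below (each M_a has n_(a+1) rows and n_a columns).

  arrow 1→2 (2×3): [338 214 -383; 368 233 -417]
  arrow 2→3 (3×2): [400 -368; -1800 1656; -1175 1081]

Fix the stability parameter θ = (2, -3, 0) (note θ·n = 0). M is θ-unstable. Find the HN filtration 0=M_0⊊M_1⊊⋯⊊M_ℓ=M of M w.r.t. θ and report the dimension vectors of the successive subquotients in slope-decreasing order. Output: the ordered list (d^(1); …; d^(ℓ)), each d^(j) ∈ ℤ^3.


Barcode: M ≅ I[1,1], I[1,2], I[1,3], I[3,3]^2. HN layers by μ_θ (3 steps, strictly decreasing):
  μ^(1)=2; μ^(2)=0; μ^(3)=-1/2

((1, 0, 0); (0, 0, 3); (2, 2, 0))
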